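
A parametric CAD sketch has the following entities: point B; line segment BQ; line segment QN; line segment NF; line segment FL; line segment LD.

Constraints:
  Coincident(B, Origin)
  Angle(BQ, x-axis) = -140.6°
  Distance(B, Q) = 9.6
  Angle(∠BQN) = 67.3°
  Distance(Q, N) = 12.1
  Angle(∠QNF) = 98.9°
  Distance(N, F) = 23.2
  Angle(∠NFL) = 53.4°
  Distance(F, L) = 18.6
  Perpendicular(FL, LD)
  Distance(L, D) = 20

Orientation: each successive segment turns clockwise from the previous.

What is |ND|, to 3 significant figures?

4.96

B is at the origin; BQ runs at -140.6° with length 9.6, so Q = (-7.42, -6.09). ∠BQN = 67.3° gives QN at 107° from the x-axis; with |QN| = 12.1, N = (-10.9, 5.50). ∠QNF = 98.9° gives NF at 25.6° from the x-axis; with |NF| = 23.2, F = (10.0, 15.5). ∠NFL = 53.4° gives FL at -101° from the x-axis; with |FL| = 18.6, L = (6.48, -2.74). FL is perpendicular to LD, so LD runs at 169°; with |LD| = 20.0, D = (-13.2, 1.08). Then |ND| = |D − N| = 4.96.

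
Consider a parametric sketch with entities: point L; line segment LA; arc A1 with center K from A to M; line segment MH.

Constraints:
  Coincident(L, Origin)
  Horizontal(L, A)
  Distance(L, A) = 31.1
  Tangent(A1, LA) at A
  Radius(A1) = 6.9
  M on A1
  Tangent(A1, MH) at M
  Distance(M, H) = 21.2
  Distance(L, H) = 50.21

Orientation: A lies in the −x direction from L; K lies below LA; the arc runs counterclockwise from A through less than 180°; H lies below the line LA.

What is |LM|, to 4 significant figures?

38.12

L is at the origin; L and A share the same y with |LA| = 31.1 and A on the −x side, so A = (-31.10, 0.000). A1 meets LA tangentially, so KA is at right angles to LA, so K = A + (0, -6.9) = (-31.10, -6.900). Since KM ⟂ MH (tangency), |KH| = √(6.9² + 21.2²) = 22.29 regardless of where M sits on A1. So H lies on both circle(L, 50.21) and circle(K, 22.29); the below-LA intersection is H = (-43.17, -25.65). M is the foot of the tangent from H: M = (-37.77, -5.145).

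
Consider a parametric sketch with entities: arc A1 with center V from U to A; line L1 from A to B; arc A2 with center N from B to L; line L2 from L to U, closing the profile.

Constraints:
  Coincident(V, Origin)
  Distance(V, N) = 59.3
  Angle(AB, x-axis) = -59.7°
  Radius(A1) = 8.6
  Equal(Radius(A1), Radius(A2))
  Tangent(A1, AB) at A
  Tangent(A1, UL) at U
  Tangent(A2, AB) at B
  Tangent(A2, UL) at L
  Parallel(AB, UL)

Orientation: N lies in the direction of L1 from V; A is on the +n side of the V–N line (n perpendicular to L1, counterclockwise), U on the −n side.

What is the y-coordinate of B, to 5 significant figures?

-46.860

The slot axis is L1's direction at -59.7°, so u = (cos -59.7°, sin -59.7°) = (0.50453, -0.86340) and n = (−sin -59.7°, cos -59.7°) = (0.86340, 0.50453). V is at the origin and N lies 59.3 along u from V, so N = 59.3·u = (29.918, -51.199). Tangency of A1 to both parallel lines with radius 8.6 puts A and U at V ± 8.6·n: A = (7.4252, 4.3389), U = (-7.4252, -4.3389). Equal radii place B and L the same way about N: B = N + 8.6·n = (37.344, -46.860), L = N − 8.6·n = (22.493, -55.538). So B.y = -46.860.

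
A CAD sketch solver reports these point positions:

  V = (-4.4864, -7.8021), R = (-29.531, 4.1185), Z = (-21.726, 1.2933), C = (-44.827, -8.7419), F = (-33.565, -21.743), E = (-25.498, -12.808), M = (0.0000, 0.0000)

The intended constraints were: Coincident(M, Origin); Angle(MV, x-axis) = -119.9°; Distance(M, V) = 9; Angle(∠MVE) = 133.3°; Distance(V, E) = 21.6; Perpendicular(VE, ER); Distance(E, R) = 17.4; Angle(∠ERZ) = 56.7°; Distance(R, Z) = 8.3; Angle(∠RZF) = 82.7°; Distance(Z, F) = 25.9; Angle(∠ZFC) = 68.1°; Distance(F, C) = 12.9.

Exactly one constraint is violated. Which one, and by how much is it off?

Distance(F, C) = 12.9 — off by 4.30.

M = (0.00, 0.00) ✓; MV at -119.9° ✓; |MV| = 9.000 ✓; ∠MVE = 133.3° ✓; |VE| = 21.60 ✓; ∠(VE, ER) = 90.00° ✓; |ER| = 17.40 ✓; ∠ERZ = 56.70° ✓; |RZ| = 8.301 ✓; ∠RZF = 82.70° ✓; |ZF| = 25.90 ✓; ∠ZFC = 68.10° ✓; |FC| = 17.20 ✗.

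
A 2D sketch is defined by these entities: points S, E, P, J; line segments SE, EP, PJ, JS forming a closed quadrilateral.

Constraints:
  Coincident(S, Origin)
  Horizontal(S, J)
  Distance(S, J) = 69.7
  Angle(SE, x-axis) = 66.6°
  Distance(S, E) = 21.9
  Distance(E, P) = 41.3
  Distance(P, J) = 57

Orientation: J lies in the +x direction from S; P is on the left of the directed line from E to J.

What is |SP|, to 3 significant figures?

62.0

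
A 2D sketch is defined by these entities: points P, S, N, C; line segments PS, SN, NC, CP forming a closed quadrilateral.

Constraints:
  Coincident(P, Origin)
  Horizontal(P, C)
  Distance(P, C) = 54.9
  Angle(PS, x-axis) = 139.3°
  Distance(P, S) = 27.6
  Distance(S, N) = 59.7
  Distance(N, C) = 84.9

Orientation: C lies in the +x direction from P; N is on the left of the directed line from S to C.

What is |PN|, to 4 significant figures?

70.87

P is at the origin; PC is horizontal with |PC| = 54.9 and C in +x, so C = (54.9, 0). PS runs at 139.3° with |PS| = 27.6, so S = (-20.92, 18.00). N is determined by |SN| = 59.7 and |NC| = 84.9 together: it lies at the intersection of circle(S, 59.7) and circle(C, 84.9). With |SC| = 77.93, the foot of the radical line on SC is 15.59 from S and the perpendicular offset is √(59.7² − 15.59²) = 57.63. Taking the left-of-SC solution: N = (7.550, 70.47).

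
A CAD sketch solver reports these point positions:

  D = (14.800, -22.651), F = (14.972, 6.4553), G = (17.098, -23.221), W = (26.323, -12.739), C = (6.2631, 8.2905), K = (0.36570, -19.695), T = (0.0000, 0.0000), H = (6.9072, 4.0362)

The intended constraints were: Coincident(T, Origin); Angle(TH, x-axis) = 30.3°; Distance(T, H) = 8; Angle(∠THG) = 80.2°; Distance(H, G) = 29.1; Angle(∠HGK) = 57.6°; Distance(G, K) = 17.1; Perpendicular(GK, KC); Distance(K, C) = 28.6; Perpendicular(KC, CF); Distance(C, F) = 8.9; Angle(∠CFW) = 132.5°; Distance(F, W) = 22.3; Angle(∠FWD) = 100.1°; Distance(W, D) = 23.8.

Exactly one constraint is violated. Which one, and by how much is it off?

Distance(W, D) = 23.8 — off by 8.60.

T = (0.00, 0.00) ✓; TH at 30.30° ✓; |TH| = 8.000 ✓; ∠THG = 80.20° ✓; |HG| = 29.10 ✓; ∠HGK = 57.60° ✓; |GK| = 17.10 ✓; ∠(GK, KC) = 90.00° ✓; |KC| = 28.60 ✓; ∠(KC, CF) = 90.00° ✓; |CF| = 8.900 ✓; ∠CFW = 132.5° ✓; |FW| = 22.30 ✓; ∠FWD = 100.1° ✓; |WD| = 15.20 ✗.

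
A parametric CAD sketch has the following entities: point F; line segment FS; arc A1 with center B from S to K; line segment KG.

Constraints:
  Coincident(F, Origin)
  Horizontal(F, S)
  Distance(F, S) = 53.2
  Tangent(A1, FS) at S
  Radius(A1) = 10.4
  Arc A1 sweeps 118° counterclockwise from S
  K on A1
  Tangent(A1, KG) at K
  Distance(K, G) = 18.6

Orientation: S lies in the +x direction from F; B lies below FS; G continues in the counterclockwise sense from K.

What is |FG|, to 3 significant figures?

61.5

F is at the origin; FS is horizontal with |FS| = 53.2 and S on the +x side, so S = (53.2, 0.00). A1 meets FS tangentially, so BS is at right angles to FS, so B = S + (0, -10.4) = (53.2, -10.4). On A1, S sits at bearing 90° from B; a 118° counterclockwise sweep puts K at bearing 208°, so K = B + 10.4·(cos 208°, sin 208°) = (44.0, -15.3). The tangent condition forces BK to be normal to KG, so KG runs along (−sin 208°, cos 208°); with |KG| = 18.6, G = (52.7, -31.7). Then |FG| = |G − F| = 61.5.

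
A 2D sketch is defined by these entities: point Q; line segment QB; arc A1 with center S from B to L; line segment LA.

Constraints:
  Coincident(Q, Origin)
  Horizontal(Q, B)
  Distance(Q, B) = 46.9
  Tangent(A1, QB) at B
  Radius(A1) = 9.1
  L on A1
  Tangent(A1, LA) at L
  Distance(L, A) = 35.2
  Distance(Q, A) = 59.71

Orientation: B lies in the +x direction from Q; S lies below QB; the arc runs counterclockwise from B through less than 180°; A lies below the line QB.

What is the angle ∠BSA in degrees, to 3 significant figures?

168°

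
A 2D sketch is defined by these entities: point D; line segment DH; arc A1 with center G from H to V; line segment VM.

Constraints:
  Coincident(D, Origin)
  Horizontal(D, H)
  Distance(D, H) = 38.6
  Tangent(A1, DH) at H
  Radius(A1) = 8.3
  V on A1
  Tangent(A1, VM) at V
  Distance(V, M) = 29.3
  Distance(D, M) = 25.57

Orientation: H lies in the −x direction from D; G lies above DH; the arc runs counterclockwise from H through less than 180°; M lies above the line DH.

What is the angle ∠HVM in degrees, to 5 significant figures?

157.98°

Checks: |GV| = 8.300 ✓; ∠(GV, VM) = 90.00° ✓; |VM| = 29.30 ✓; |DM| = 25.57 ✓.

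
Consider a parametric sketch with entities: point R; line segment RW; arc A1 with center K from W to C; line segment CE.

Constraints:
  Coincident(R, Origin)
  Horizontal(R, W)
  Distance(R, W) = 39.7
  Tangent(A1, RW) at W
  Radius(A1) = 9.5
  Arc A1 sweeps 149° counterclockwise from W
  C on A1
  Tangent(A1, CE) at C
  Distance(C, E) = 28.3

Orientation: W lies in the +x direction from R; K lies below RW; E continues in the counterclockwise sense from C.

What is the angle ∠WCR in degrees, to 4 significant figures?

78.62°

R is at the origin; RW is horizontal with |RW| = 39.7 and W on the +x side, so W = (39.70, 0.000). Since A1 is tangent to RW there, KW ⟂ RW, so K = W + (0, -9.5) = (39.70, -9.500). On A1, W sits at bearing 90° from K; a 149° counterclockwise sweep puts C at bearing 239°, so C = K + 9.5·(cos 239°, sin 239°) = (34.81, -17.64). Then cos ∠WCR = CW·CR / (|CW||CR|), giving 78.62°.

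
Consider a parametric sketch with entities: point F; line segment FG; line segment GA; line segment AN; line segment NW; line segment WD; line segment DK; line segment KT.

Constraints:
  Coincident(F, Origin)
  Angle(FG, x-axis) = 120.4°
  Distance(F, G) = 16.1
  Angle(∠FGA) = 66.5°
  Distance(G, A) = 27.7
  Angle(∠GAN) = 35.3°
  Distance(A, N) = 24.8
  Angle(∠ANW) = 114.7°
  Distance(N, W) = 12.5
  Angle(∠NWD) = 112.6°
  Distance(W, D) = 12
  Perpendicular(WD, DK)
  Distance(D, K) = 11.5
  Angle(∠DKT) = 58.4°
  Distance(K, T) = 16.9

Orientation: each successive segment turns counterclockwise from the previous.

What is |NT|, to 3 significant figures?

9.22

WD is perpendicular to DK, so DK runs at -119°; with |DK| = 11.5, K = (-15.7, 7.52). ∠DKT = 58.4° gives KT at 2.90° from the x-axis; with |KT| = 16.9, T = (1.20, 8.38). Then |NT| = |T − N| = 9.22.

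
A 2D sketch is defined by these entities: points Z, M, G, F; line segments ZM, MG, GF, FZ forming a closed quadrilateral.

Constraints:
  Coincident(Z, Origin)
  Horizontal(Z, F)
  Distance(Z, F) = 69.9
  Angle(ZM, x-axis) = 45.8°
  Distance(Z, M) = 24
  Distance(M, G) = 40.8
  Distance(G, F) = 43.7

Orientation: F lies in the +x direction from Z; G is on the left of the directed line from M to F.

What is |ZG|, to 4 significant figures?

64.42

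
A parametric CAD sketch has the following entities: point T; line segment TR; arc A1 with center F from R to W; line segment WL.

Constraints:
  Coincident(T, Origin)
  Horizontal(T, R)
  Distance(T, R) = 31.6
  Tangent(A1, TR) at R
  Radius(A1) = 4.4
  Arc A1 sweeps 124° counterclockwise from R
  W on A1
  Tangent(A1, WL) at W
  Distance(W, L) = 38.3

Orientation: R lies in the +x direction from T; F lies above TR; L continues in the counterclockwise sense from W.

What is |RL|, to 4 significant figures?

42.51

On A1, R sits at bearing -90° from F; a 124° counterclockwise sweep puts W at bearing 34°, so W = F + 4.4·(cos 34°, sin 34°) = (35.25, 6.860). A1 meets WL tangentially, so FW is at right angles to WL, so WL runs along (−sin 34°, cos 34°); with |WL| = 38.3, L = (13.83, 38.61). Then |RL| = |L − R| = 42.51.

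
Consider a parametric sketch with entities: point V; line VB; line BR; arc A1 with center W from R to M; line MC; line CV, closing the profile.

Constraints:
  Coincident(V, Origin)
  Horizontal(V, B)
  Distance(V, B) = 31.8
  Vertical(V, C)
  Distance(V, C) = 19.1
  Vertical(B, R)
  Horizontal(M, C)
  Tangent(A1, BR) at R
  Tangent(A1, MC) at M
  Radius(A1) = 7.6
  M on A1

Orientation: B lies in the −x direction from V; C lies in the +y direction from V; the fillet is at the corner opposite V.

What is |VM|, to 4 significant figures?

30.83

V is at the origin; VB is horizontal with |VB| = 31.8 and B on the −x side, so B = (-31.80, 0.000). VC is vertical with |VC| = 19.1 and C on the +y side, so C = (0.000, 19.10). The virtual corner opposite V is at (-31.80, 19.10). Tangency of A1 to BR means the radius WR is perpendicular to BR and A1 meets MC tangentially, so WM is at right angles to MC, with radius 7.6, so the center W sits 7.6 in from both sides at W = (-24.20, 11.50). That places the tangent points at R = (-31.80, 11.50) on BR and M = (-24.20, 19.10) on MC. Then |VM| = |M − V| = 30.83.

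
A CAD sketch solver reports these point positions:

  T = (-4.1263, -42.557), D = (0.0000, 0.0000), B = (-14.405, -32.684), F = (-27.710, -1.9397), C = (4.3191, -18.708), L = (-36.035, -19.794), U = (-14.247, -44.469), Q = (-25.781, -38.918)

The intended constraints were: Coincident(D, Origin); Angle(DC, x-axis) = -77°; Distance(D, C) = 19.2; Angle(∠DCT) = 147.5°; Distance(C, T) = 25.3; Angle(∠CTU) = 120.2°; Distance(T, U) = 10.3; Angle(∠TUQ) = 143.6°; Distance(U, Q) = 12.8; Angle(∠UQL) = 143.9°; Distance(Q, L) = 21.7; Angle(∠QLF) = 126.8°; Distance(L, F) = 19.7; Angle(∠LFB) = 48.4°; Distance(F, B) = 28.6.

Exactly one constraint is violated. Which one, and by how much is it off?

Distance(F, B) = 28.6 — off by 4.90.

D = (0.00, 0.00) ✓; DC at -77.00° ✓; |DC| = 19.20 ✓; ∠DCT = 147.5° ✓; |CT| = 25.30 ✓; ∠CTU = 120.2° ✓; |TU| = 10.30 ✓; ∠TUQ = 143.6° ✓; |UQ| = 12.80 ✓; ∠UQL = 143.9° ✓; |QL| = 21.70 ✓; ∠QLF = 126.8° ✓; |LF| = 19.70 ✓; ∠LFB = 48.40° ✓; |FB| = 33.50 ✗.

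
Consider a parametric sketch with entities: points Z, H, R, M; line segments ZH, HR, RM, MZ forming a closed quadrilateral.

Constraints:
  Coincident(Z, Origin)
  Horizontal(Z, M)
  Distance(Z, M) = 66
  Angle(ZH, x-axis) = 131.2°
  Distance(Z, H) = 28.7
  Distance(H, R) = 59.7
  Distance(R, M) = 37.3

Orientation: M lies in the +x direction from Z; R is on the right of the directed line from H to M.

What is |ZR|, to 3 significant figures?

32.8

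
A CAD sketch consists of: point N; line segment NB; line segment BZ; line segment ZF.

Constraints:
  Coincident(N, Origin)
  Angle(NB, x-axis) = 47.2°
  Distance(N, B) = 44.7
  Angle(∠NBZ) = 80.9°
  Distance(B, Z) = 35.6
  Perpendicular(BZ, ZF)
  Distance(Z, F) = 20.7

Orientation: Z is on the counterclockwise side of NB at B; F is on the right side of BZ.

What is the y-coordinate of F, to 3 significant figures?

69.8

N is at the origin; NB runs at 47.2° with length 44.7, so B = 44.7·(cos 47.2°, sin 47.2°) = (30.4, 32.8). ∠NBZ = 80.9°, so BZ runs at 47.2° + (180° − 80.9°) = 146° from the x-axis; with |BZ| = 35.6, Z = B + 35.6·(cos 146°, sin 146°) = (0.753, 52.6). The perpendicularity gives ZF at right angles to BZ; with |ZF| = 20.7 on the right of BZ, F = Z + 20.7·(0.555, 0.832) = (12.2, 69.8). So F.y = 69.8.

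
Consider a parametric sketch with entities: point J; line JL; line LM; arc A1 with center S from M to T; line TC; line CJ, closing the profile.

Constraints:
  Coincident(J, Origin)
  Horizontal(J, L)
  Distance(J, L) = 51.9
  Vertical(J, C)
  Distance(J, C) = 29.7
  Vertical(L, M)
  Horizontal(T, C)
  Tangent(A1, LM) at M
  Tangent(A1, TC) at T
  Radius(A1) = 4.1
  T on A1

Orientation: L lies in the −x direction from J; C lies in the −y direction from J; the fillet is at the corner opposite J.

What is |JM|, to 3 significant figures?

57.9

The virtual corner opposite J is at (-51.9, -29.7). The tangent condition forces SM to be normal to LM and since A1 is tangent to TC there, ST ⟂ TC, with radius 4.1, so the center S sits 4.1 in from both sides at S = (-47.8, -25.6). That places the tangent points at M = (-51.9, -25.6) on LM and T = (-47.8, -29.7) on TC. Then |JM| = |M − J| = 57.9.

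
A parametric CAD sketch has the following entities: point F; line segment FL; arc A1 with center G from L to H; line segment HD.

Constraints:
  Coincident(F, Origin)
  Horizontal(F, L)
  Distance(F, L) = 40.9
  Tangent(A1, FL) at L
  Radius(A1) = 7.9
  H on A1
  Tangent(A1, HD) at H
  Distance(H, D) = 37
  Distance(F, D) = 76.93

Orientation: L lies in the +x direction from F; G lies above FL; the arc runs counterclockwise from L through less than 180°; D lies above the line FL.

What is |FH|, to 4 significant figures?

47.24

Checks: F.y = 0.00, L.y = 0.00 ✓; |FL| = 40.90 ✓; |GH| = 7.900 ✓; ∠(GH, HD) = 90.00° ✓; |HD| = 37.00 ✓; |FD| = 76.93 ✓.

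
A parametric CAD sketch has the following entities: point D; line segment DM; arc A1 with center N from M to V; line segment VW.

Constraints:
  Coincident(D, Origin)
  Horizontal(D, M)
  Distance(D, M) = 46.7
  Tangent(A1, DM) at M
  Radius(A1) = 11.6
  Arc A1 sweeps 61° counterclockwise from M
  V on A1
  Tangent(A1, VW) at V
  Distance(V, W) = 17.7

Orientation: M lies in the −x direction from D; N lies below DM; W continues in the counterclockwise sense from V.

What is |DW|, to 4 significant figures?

68.86

D is at the origin; D and M share the same y with |DM| = 46.7 and M on the −x side, so M = (-46.70, 0.000). Since A1 is tangent to DM there, NM ⟂ DM, so N = M + (0, -11.6) = (-46.70, -11.60). On A1, M sits at bearing 90° from N; a 61° counterclockwise sweep puts V at bearing 151°, so V = N + 11.6·(cos 151°, sin 151°) = (-56.85, -5.976). A1 meets VW tangentially, so NV is at right angles to VW, so VW runs along (−sin 151°, cos 151°); with |VW| = 17.7, W = (-65.43, -21.46). Then |DW| = |W − D| = 68.86.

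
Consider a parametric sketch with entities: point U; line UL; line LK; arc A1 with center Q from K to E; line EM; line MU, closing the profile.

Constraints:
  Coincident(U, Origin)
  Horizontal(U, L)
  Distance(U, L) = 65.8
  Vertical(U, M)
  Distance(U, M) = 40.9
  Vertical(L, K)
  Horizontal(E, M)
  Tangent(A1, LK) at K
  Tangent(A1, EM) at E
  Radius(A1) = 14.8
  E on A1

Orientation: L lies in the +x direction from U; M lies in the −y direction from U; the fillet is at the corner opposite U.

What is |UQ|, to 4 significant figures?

57.29

U is at the origin; UL is horizontal with |UL| = 65.8 and L on the +x side, so L = (65.80, 0.000). U and M share the same x with |UM| = 40.9 and M on the −y side, so M = (0.000, -40.90). The virtual corner opposite U is at (65.80, -40.90). The tangent condition forces QK to be normal to LK and A1 meets EM tangentially, so QE is at right angles to EM, with radius 14.8, so the center Q sits 14.8 in from both sides at Q = (51.00, -26.10). Then |UQ| = |Q − U| = 57.29.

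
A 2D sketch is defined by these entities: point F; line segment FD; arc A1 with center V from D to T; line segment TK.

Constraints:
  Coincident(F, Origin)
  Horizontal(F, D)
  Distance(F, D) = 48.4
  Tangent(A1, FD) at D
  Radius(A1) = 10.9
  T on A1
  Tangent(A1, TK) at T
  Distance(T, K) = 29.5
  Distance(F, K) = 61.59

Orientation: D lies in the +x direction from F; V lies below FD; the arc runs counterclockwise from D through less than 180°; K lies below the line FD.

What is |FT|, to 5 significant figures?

40.162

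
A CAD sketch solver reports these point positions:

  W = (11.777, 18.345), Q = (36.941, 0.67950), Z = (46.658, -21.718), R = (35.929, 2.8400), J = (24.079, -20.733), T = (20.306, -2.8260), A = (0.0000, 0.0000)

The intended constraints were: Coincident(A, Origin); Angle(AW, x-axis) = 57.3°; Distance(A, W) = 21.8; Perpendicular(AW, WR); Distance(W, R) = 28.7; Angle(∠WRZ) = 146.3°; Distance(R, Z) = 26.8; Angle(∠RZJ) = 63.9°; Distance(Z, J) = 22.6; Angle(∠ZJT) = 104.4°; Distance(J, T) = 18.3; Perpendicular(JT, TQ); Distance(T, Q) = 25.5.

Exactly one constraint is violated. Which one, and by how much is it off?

Distance(T, Q) = 25.5 — off by 8.50.

A = (0.00, 0.00) ✓; AW at 57.30° ✓; |AW| = 21.80 ✓; ∠(AW, WR) = 90.00° ✓; |WR| = 28.70 ✓; ∠WRZ = 146.3° ✓; |RZ| = 26.80 ✓; ∠RZJ = 63.90° ✓; |ZJ| = 22.60 ✓; ∠ZJT = 104.4° ✓; |JT| = 18.30 ✓; ∠(JT, TQ) = 90.00° ✓; |TQ| = 17.00 ✗.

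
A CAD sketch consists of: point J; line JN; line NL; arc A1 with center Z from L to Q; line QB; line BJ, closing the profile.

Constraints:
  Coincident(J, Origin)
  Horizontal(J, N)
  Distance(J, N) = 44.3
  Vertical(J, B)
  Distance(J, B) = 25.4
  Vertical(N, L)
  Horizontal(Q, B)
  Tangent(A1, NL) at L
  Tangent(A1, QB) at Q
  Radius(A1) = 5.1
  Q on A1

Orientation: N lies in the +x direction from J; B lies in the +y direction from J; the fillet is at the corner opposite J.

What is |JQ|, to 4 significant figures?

46.71

The virtual corner opposite J is at (44.30, 25.40). The tangent condition forces ZL to be normal to NL and tangency of A1 to QB means the radius ZQ is perpendicular to QB, with radius 5.1, so the center Z sits 5.1 in from both sides at Z = (39.20, 20.30). That places the tangent points at L = (44.30, 20.30) on NL and Q = (39.20, 25.40) on QB. Then |JQ| = |Q − J| = 46.71.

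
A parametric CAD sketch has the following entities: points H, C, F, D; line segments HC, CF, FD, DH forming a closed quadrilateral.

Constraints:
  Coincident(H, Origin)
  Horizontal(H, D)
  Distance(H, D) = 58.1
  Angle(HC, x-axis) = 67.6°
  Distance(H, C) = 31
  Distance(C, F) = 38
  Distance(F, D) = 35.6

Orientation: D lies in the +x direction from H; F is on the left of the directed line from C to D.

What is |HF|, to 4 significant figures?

60.23

H is at the origin; H and D share the same y with |HD| = 58.1 and D in +x, so D = (58.1, 0). HC runs at 67.6° with |HC| = 31.0, so C = (11.81, 28.66). F is determined by |CF| = 38.0 and |FD| = 35.6 together: it lies at the intersection of circle(C, 38.0) and circle(D, 35.6). With |CD| = 54.44, the foot of the radical line on CD is 28.84 from C and the perpendicular offset is √(38.0² − 28.84²) = 24.74. Taking the left-of-CD solution: F = (49.36, 34.51).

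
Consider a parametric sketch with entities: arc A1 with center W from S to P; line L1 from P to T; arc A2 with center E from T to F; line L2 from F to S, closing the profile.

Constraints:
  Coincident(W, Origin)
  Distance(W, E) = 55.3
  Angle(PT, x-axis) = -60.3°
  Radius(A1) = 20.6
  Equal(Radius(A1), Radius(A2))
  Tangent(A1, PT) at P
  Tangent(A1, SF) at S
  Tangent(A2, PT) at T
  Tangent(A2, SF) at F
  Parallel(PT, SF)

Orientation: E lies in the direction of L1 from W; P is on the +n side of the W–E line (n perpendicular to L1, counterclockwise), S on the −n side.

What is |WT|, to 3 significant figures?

59.0

The slot axis is L1's direction at -60.3°, so u = (cos -60.3°, sin -60.3°) = (0.495, -0.869) and n = (−sin -60.3°, cos -60.3°) = (0.869, 0.495). W is at the origin and E lies 55.3 along u from W, so E = 55.3·u = (27.4, -48.0). Tangency of A1 to both parallel lines with radius 20.6 puts P and S at W ± 20.6·n: P = (17.9, 10.2), S = (-17.9, -10.2). Equal radii place T and F the same way about E: T = E + 20.6·n = (45.3, -37.8), F = E − 20.6·n = (9.51, -58.2). Then |WT| = |T − W| = 59.0.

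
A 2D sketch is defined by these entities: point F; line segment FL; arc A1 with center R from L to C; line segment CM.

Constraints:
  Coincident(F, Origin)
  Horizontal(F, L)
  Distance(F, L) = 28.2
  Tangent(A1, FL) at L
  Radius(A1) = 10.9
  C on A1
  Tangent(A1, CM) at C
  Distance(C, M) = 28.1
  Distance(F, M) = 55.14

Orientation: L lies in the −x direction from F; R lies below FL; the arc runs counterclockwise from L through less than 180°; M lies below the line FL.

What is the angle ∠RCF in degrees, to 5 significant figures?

15.282°

F is at the origin; FL is horizontal with |FL| = 28.2 and L on the −x side, so L = (-28.200, 0.0000). The tangent condition forces RL to be normal to FL, so R = L + (0, -10.9) = (-28.200, -10.900). Since RC ⟂ CM (tangency), |RM| = √(10.9² + 28.1²) = 30.140 regardless of where C sits on A1. So M lies on both circle(F, 55.14) and circle(R, 30.140); the below-FL intersection is M = (-38.904, -39.075). C is the foot of the tangent from M: C = (-39.100, -10.976).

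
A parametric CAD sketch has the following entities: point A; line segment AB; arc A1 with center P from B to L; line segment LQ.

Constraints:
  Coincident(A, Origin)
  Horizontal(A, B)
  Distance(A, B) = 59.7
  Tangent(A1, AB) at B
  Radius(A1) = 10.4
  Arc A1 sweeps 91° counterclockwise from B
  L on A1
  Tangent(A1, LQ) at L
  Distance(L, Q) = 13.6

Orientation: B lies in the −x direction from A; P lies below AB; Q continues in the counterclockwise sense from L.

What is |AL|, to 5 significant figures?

70.893

A is at the origin; A and B share the same y with |AB| = 59.7 and B on the −x side, so B = (-59.700, 0.0000). A1 meets AB tangentially, so PB is at right angles to AB, so P = B + (0, -10.4) = (-59.700, -10.400). On A1, B sits at bearing 90° from P; a 91° counterclockwise sweep puts L at bearing 181°, so L = P + 10.4·(cos 181°, sin 181°) = (-70.098, -10.582). Then |AL| = |L − A| = 70.893.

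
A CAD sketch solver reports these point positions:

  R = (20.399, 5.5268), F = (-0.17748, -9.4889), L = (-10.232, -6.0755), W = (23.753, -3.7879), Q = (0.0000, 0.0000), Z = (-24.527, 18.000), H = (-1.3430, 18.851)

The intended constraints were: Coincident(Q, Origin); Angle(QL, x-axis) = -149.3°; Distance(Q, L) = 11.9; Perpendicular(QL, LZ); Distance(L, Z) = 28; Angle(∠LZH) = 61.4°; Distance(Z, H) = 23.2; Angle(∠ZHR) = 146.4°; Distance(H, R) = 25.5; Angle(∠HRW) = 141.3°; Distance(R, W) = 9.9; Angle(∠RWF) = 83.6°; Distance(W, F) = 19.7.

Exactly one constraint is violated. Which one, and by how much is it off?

Distance(W, F) = 19.7 — off by 4.90.

Q = (0.00, 0.00) ✓; QL at -149.3° ✓; |QL| = 11.90 ✓; ∠(QL, LZ) = 90.00° ✓; |LZ| = 28.00 ✓; ∠LZH = 61.40° ✓; |ZH| = 23.20 ✓; ∠ZHR = 146.4° ✓; |HR| = 25.50 ✓; ∠HRW = 141.3° ✓; |RW| = 9.900 ✓; ∠RWF = 83.60° ✓; |WF| = 24.60 ✗.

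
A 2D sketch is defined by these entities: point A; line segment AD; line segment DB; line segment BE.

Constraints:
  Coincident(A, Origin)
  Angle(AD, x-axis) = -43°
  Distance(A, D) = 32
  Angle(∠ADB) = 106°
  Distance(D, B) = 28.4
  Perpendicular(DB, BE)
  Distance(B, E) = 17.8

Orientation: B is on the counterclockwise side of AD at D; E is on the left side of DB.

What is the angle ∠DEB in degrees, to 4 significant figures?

57.92°

A is at the origin; AD runs at -43.0° with length 32.0, so D = 32.0·(cos -43.0°, sin -43.0°) = (23.40, -21.82). ∠ADB = 106.0°, so DB runs at -43.0° + (180° − 106.0°) = 31.00° from the x-axis; with |DB| = 28.4, B = D + 28.4·(cos 31.00°, sin 31.00°) = (47.75, -7.197). DB ⟂ BE; with |BE| = 17.8 on the left of DB, E = B + 17.8·(-0.5150, 0.8572) = (38.58, 8.061). Then cos ∠DEB = ED·EB / (|ED||EB|), giving 57.92°.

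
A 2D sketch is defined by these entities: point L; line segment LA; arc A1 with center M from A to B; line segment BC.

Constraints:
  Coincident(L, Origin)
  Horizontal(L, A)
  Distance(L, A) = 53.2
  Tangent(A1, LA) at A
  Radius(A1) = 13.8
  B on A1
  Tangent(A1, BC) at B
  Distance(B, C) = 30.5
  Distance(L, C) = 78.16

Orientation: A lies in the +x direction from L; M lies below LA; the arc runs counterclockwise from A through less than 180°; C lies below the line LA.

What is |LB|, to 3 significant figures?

48.8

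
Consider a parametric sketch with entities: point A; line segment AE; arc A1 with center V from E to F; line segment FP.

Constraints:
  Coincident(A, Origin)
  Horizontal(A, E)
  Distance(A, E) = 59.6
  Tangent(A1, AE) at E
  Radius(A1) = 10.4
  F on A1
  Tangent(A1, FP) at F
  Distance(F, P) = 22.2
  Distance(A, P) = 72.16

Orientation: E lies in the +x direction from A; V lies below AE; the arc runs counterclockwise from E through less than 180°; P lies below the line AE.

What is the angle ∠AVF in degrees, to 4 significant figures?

43.69°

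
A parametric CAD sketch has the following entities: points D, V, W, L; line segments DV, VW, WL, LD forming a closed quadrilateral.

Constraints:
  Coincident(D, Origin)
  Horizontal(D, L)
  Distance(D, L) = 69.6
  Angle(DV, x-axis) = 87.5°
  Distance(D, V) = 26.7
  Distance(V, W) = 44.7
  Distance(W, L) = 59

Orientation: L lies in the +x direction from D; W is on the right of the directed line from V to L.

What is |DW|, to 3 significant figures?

20.9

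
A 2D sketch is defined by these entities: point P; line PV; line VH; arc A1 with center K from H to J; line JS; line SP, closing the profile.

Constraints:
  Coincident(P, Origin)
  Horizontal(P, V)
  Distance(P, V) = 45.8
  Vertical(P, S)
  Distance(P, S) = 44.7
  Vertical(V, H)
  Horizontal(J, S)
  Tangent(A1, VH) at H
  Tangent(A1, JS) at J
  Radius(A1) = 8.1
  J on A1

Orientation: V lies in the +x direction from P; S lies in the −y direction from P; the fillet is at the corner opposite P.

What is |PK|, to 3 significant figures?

52.5

P is at the origin; PV is horizontal with |PV| = 45.8 and V on the +x side, so V = (45.8, 0.00). P and S share the same x with |PS| = 44.7 and S on the −y side, so S = (0.00, -44.7). The virtual corner opposite P is at (45.8, -44.7). Tangency of A1 to VH means the radius KH is perpendicular to VH and A1 meets JS tangentially, so KJ is at right angles to JS, with radius 8.1, so the center K sits 8.1 in from both sides at K = (37.7, -36.6). Then |PK| = |K − P| = 52.5.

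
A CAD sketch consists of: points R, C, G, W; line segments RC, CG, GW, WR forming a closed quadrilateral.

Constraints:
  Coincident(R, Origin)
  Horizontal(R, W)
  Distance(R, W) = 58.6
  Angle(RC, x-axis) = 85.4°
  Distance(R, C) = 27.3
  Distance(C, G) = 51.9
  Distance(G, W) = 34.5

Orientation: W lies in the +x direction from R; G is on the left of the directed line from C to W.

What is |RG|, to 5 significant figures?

63.570

R is at the origin; RW is horizontal with |RW| = 58.6 and W in +x, so W = (58.6, 0). RC runs at 85.4° with |RC| = 27.3, so C = (2.1894, 27.212). G is determined by |CG| = 51.9 and |GW| = 34.5 together: it lies at the intersection of circle(C, 51.9) and circle(W, 34.5). With |CW| = 62.631, the foot of the radical line on CW is 43.317 from C and the perpendicular offset is √(51.9² − 43.317²) = 28.587. Taking the left-of-CW solution: G = (53.625, 34.139).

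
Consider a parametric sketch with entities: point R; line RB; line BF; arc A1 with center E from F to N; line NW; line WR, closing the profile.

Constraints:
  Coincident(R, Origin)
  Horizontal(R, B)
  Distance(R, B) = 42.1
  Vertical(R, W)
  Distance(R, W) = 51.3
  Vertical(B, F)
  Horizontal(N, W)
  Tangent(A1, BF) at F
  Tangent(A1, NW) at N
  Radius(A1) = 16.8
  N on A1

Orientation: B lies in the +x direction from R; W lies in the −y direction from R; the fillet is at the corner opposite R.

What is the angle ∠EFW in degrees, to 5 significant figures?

21.754°

R is at the origin; RB is horizontal with |RB| = 42.1 and B on the +x side, so B = (42.100, 0.0000). RW is vertical with |RW| = 51.3 and W on the −y side, so W = (0.0000, -51.300). The virtual corner opposite R is at (42.100, -51.300). Tangency of A1 to BF means the radius EF is perpendicular to BF and A1 meets NW tangentially, so EN is at right angles to NW, with radius 16.8, so the center E sits 16.8 in from both sides at E = (25.300, -34.500). That places the tangent points at F = (42.100, -34.500) on BF and N = (25.300, -51.300) on NW. Then cos ∠EFW = FE·FW / (|FE||FW|), giving 21.754°.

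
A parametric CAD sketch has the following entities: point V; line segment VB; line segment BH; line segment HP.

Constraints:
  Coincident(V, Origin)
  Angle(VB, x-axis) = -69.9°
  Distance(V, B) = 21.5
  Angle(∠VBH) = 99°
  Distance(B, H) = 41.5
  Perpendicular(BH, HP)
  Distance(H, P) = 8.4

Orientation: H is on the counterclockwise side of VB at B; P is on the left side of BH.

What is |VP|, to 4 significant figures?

46.66

∠VBH = 99.0°, so BH runs at -69.9° + (180° − 99.0°) = 11.10° from the x-axis; with |BH| = 41.5, H = B + 41.5·(cos 11.10°, sin 11.10°) = (48.11, -12.20). BH ⟂ HP; with |HP| = 8.4 on the left of BH, P = H + 8.4·(-0.1925, 0.9813) = (46.50, -3.958). Then |VP| = |P − V| = 46.66.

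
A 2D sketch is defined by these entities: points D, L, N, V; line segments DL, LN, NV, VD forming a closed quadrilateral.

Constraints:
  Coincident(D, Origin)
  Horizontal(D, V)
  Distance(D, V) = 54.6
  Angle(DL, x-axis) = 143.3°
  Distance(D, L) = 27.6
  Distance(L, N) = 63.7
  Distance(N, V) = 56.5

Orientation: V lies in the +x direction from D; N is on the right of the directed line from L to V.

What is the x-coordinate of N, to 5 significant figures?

12.099

Checks: |LN| = 63.70 ✓; |NV| = 56.50 ✓.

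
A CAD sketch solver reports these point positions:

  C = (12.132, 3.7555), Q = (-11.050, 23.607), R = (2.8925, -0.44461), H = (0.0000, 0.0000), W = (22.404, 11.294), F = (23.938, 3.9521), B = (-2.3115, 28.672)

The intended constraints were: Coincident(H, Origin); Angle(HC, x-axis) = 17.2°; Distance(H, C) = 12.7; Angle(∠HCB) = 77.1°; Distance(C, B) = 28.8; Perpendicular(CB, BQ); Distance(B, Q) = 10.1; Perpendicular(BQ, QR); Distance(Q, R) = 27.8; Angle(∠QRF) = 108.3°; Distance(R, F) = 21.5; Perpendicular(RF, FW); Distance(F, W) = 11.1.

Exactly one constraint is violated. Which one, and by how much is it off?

Distance(F, W) = 11.1 — off by 3.60.

H = (0.00, 0.00) ✓; HC at 17.20° ✓; |HC| = 12.70 ✓; ∠HCB = 77.10° ✓; |CB| = 28.80 ✓; ∠(CB, BQ) = 90.00° ✓; |BQ| = 10.10 ✓; ∠(BQ, QR) = 90.00° ✓; |QR| = 27.80 ✓; ∠QRF = 108.3° ✓; |RF| = 21.50 ✓; ∠(RF, FW) = 90.00° ✓; |FW| = 7.500 ✗.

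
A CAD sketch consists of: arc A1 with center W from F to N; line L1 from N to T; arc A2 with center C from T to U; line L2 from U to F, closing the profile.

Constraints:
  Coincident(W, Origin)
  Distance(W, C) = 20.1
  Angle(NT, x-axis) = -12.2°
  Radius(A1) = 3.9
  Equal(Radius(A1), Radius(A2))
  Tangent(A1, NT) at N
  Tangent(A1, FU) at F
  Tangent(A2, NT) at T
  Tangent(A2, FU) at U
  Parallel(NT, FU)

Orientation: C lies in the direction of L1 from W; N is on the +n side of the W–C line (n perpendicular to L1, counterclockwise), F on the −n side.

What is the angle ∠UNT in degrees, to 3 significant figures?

21.2°

The slot axis is L1's direction at -12.2°, so u = (cos -12.2°, sin -12.2°) = (0.977, -0.211) and n = (−sin -12.2°, cos -12.2°) = (0.211, 0.977). W is at the origin and C lies 20.1 along u from W, so C = 20.1·u = (19.6, -4.25). Tangency of A1 to both parallel lines with radius 3.9 puts N and F at W ± 3.9·n: N = (0.824, 3.81), F = (-0.824, -3.81). Equal radii place T and U the same way about C: T = C + 3.9·n = (20.5, -0.436), U = C − 3.9·n = (18.8, -8.06). Then cos ∠UNT = NU·NT / (|NU||NT|), giving 21.2°.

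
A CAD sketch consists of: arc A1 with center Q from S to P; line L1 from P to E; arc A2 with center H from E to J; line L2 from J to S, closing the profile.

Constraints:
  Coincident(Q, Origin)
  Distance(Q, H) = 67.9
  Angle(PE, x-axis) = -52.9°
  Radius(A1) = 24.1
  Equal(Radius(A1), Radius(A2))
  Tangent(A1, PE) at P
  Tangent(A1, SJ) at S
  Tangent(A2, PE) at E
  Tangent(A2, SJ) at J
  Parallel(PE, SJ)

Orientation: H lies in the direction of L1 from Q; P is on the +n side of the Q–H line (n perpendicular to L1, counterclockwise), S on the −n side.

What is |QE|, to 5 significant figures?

72.050

Tangency of A1 to both parallel lines with radius 24.1 puts P and S at Q ± 24.1·n: P = (19.222, 14.537), S = (-19.222, -14.537). Equal radii place E and J the same way about H: E = H + 24.1·n = (60.180, -39.619), J = H − 24.1·n = (21.736, -68.693). Then |QE| = |E − Q| = 72.050.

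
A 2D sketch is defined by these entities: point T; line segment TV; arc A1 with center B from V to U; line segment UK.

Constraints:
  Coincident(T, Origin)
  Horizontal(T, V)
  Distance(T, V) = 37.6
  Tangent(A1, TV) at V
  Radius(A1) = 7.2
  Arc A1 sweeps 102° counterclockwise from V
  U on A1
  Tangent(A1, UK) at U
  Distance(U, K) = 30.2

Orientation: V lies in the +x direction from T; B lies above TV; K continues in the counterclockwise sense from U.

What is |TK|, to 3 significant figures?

54.2

T is at the origin; T and V share the same y with |TV| = 37.6 and V on the +x side, so V = (37.6, 0.00). The tangent condition forces BV to be normal to TV, so B = V + (0, 7.2) = (37.6, 7.20). On A1, V sits at bearing -90° from B; a 102° counterclockwise sweep puts U at bearing 12°, so U = B + 7.2·(cos 12°, sin 12°) = (44.6, 8.70). Since A1 is tangent to UK there, BU ⟂ UK, so UK runs along (−sin 12°, cos 12°); with |UK| = 30.2, K = (38.4, 38.2). Then |TK| = |K − T| = 54.2.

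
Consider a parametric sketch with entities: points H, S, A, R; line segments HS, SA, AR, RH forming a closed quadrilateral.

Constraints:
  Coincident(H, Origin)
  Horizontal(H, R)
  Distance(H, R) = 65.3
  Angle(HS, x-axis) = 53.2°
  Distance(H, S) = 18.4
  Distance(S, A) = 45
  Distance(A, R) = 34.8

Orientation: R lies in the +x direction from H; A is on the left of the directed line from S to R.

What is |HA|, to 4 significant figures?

61.61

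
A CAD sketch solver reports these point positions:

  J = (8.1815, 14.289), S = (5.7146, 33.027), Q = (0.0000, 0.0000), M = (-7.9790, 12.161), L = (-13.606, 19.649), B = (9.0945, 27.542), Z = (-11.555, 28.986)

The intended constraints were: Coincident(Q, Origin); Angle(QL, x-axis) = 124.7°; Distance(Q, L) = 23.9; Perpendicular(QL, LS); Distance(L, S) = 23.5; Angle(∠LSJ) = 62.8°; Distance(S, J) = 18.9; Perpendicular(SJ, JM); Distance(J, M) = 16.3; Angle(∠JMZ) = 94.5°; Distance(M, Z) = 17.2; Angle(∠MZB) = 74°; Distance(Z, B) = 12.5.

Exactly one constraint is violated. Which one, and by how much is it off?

Distance(Z, B) = 12.5 — off by 8.20.

Q = (0.00, 0.00) ✓; QL at 124.7° ✓; |QL| = 23.90 ✓; ∠(QL, LS) = 90.00° ✓; |LS| = 23.50 ✓; ∠LSJ = 62.80° ✓; |SJ| = 18.90 ✓; ∠(SJ, JM) = 90.00° ✓; |JM| = 16.30 ✓; ∠JMZ = 94.50° ✓; |MZ| = 17.20 ✓; ∠MZB = 74.00° ✓; |ZB| = 20.70 ✗.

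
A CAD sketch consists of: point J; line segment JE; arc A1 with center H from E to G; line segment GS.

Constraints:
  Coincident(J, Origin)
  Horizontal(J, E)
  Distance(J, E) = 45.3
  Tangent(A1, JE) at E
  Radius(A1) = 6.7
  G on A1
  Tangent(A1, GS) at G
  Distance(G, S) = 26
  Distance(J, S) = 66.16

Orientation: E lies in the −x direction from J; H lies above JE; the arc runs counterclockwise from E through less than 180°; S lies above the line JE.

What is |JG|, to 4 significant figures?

42.18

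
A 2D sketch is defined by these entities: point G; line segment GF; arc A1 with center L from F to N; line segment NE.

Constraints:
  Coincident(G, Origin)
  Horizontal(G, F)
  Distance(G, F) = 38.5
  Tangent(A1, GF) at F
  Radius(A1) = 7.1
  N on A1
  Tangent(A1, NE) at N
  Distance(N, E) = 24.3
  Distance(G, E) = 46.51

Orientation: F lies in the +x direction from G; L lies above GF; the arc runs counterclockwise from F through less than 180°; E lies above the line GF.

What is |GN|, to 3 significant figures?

46.0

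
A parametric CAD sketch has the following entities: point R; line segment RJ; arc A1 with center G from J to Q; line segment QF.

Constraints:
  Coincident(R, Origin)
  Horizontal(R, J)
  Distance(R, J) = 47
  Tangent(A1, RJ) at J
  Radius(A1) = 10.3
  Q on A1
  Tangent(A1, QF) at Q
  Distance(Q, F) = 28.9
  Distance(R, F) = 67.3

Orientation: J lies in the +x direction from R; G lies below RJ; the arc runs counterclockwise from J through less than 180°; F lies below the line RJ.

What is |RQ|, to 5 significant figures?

41.500

Checks: |GQ| = 10.30 ✓; ∠(GQ, QF) = 90.00° ✓; |QF| = 28.90 ✓; |RF| = 67.30 ✓.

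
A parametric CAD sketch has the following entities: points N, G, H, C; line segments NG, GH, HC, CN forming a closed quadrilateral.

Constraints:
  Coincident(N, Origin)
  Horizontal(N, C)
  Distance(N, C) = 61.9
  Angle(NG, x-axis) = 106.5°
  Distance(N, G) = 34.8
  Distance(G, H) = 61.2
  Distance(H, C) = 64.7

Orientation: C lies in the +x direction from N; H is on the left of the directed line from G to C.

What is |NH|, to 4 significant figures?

76.25

Checks: N.y = 0.00, C.y = 0.00 ✓; |GH| = 61.20 ✓; |HC| = 64.70 ✓.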